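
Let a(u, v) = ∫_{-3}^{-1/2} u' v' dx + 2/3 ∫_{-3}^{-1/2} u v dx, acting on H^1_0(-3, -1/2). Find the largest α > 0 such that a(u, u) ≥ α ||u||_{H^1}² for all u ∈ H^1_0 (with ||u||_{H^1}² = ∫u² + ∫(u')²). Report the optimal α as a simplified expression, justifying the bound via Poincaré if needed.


α = 2*(25 + 6*π^2)/(3*(25 + 4*π^2))

Coercivity of a(·,·) on H^1_0(-3, -1/2) means a(u, u) ≥ α ||u||_{H^1}² for every u ∈ H^1_0.
The interval has length L = 5/2, and Poincaré/coercivity depend only on L. Here a(u, u) = ∫(u')² + (2/3)·∫u².
Here 0 < c = 2/3 < 1. The condition a(u,u) ≥ α||u||_{H^1}² reads (1−α)∫(u')² ≥ (α−c)∫u². Any admissible α is ≤ 1 (rapidly oscillating u have ∫u²/∫(u')² → 0), and α = 1 would force 0 ≥ (1−c)∫u², impossible since c < 1; so 1−α > 0. By the sharp Poincaré inequality on H^1_0 of an interval of length L, ∫(u')² ≥ (π/L)²∫u² with equality for the first sine mode sin(π(x−x₀)/L) (x₀ the left endpoint), so the inequality holds for all u iff (1−α)(π/L)² ≥ α − c, i.e. α ≤ ((π/L)² + c)/((π/L)² + 1) = (1 + c(L/π)²)/(1 + (L/π)²). With (π/L)² = 4*π^2/25 and c = 2/3, the largest admissible constant is α = ((π/L)² + c)/((π/L)² + 1).
Simplifying, α = 2*(25 + 6*π^2)/(3*(25 + 4*π^2)).


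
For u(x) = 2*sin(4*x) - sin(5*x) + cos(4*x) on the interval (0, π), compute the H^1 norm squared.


||u||_{H^1(0,π)}^2 = -340/9 + 111*π/2

u'(x) = -4*sin(4*x) + 8*cos(4*x) - 5*cos(5*x).
Expand u² and (u')² and integrate term by term on (0, π), using: for integers n ≥ 1, ∫_0^π sin²(nx) dx = ∫_0^π cos²(nx) dx = π/2; for n ≠ n', ∫_0^π sin(nx)sin(n'x) dx = ∫_0^π cos(nx)cos(n'x) dx = 0; and by product-to-sum, ∫_0^π sin(nx)cos(n'x) dx = ½∫_0^π [sin((n+n')x) + sin((n−n')x)] dx, which is 0 when n+n' is even and 2n/(n²−n'²) when n+n' is odd (it need not vanish on (0, π)).
  u² squared terms: (-1)²·∫sin(5x)² dx = 1·π/2 = π/2;  (2)²·∫sin(4x)² dx = 4·π/2 = 2*π;  (1)²·∫cos(4x)² dx = 1·π/2 = π/2.
  u² cross terms: 2·(-1)·(2)·∫sin(5x)·sin(4x) dx = -4·(0) = 0;  2·(-1)·(1)·∫sin(5x)·cos(4x) dx = -2·(10/9) = -20/9;  2·(2)·(1)·∫sin(4x)·cos(4x) dx = 4·(0) = 0.
  So ∫_0^π u² dx = π/2 + 2*π + π/2 + 0 − 20/9 + 0 = -20/9 + 3*π.
  (u')² squared terms: (-5)²·∫cos(5x)² dx = 25·π/2 = 25*π/2;  (-4)²·∫sin(4x)² dx = 16·π/2 = 8*π;  (8)²·∫cos(4x)² dx = 64·π/2 = 32*π.
  (u')² cross terms: 2·(-5)·(-4)·∫cos(5x)·sin(4x) dx = 40·(-8/9) = -320/9;  2·(-5)·(8)·∫cos(5x)·cos(4x) dx = -80·(0) = 0;  2·(-4)·(8)·∫sin(4x)·cos(4x) dx = -64·(0) = 0.
  So ∫_0^π (u')² dx = 25*π/2 + 8*π + 32*π − 320/9 + 0 + 0 = -320/9 + 105*π/2.
||u||_{H^1}^2 = (-20/9 + 3*π) + (-320/9 + 105*π/2) = -340/9 + 111*π/2.


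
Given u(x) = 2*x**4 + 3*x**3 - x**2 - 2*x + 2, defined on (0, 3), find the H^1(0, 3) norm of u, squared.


||u||_{H^1}^2 = 3980247/70

The H^1 norm (squared) on an interval (0, L) is
  ||u||_{H^1}^2 = ∫_0^L u(x)^2 dx + ∫_0^L u'(x)^2 dx.
Compute u'(x) = 8*x**3 + 9*x**2 - 2*x - 2.
Then u(x)^2 = 4*x**8 + 12*x**7 + 5*x**6 - 14*x**5 - 3*x**4 + 16*x**3 - 8*x + 4 and u'(x)^2 = 64*x**6 + 144*x**5 + 49*x**4 - 68*x**3 - 32*x**2 + 8*x + 4.
Integrate each monomial from 0 to 3 using ∫_0^3 c·x^n dx = c·3^(n+1)/(n+1):
  ∫_0^3 u(x)^2 dx = ∫_0^3 (4*x^8 + 12*x^7 + 5*x^6 - 14*x^5 - 3*x^4 + 16*x^3 - 8*x + 4) dx. Term by term:
    ∫_0^3 4*x^8 dx = 8748;  ∫_0^3 12*x^7 dx = 19683/2;  ∫_0^3 5*x^6 dx = 10935/7;
    ∫_0^3 -14*x^5 dx = -1701;  ∫_0^3 -3*x^4 dx = -729/5;  ∫_0^3 16*x^3 dx = 324;
    ∫_0^3 -8*x dx = -36;  ∫_0^3 4 dx = 12.
  Sum: 8748 + 19683/2 + 10935/7 − 1701 − 729/5 + 324 − 36 + 12 = 1302339/70.
  ∫_0^3 u'(x)^2 dx = ∫_0^3 (64*x^6 + 144*x^5 + 49*x^4 - 68*x^3 - 32*x^2 + 8*x + 4) dx. Term by term:
    ∫_0^3 64*x^6 dx = 139968/7;  ∫_0^3 144*x^5 dx = 17496;  ∫_0^3 49*x^4 dx = 11907/5;
    ∫_0^3 -68*x^3 dx = -1377;  ∫_0^3 -32*x^2 dx = -288;  ∫_0^3 8*x dx = 36;
    ∫_0^3 4 dx = 12.
  Sum: 139968/7 + 17496 + 11907/5 − 1377 − 288 + 36 + 12 = 1338954/35.
Adding: ||u||_{H^1}^2 = 1302339/70 + 1338954/35 = 3980247/70.


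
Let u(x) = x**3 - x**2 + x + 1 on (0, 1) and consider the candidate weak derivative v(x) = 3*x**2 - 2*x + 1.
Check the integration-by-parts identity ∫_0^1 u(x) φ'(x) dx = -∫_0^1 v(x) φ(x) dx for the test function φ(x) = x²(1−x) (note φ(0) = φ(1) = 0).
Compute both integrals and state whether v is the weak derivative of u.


LHS = -1/12, RHS = -1/12. Yes, v = u' weakly.

u(x) = x**3 - x**2 + x + 1, classical derivative u'(x) = 3*x**2 - 2*x + 1.
φ(x) = x²(1−x), so φ'(x) = x*(2 - 3*x).
Note φ(0) = φ(1) = 0, so the boundary term u·φ vanishes.
LHS = ∫_0^1 u(x) φ'(x) dx = ∫_0^1 (-3*x^5 + 5*x^4 - 5*x^3 - x^2 + 2*x) dx. Term by term:
  ∫_0^1 -3*x^5 dx = -1/2;  ∫_0^1 5*x^4 dx = 1;  ∫_0^1 -5*x^3 dx = -5/4;
  ∫_0^1 -x^2 dx = -1/3;  ∫_0^1 2*x dx = 1.
Sum: -1/2 + 1 − 5/4 − 1/3 + 1 = -1/12.
So LHS = -1/12.
∫_0^1 v(x) φ(x) dx = ∫_0^1 (-3*x^5 + 5*x^4 - 3*x^3 + x^2) dx. Term by term:
  ∫_0^1 -3*x^5 dx = -1/2;  ∫_0^1 5*x^4 dx = 1;  ∫_0^1 -3*x^3 dx = -3/4;
  ∫_0^1 x^2 dx = 1/3.
Sum: -1/2 + 1 − 3/4 + 1/3 = 1/12.
So RHS = -∫_0^1 v(x) φ(x) dx = -1/12.
LHS = RHS, so the identity holds for this test φ.
Moreover u is smooth here and v(x) = u'(x) = 3*x**2 - 2*x + 1 pointwise, so the identity holds for every test function. Hence v is the weak derivative of u.


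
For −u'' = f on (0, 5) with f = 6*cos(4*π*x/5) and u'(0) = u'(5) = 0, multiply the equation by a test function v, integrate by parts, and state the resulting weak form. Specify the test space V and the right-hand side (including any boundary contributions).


V = H^1(0, 5) (no boundary constraint on v; u is determined up to an additive constant); weak form: ∫_0^5 u'v' dx = ∫_0^5 (6*cos(4*π*x/5)) v dx for all v ∈ V.

Multiply both sides by a test function v and integrate from 0 to 5:
  ∫_0^5 −u''(x) v(x) dx = ∫_0^5 f(x) v(x) dx.
Integrate the LHS by parts once:
  ∫_0^5 −u'' v dx = −[u'(x) v(x)]_0^5 + ∫_0^5 u'(x) v'(x) dx.
Thus ∫_0^5 u'(x) v'(x) dx = ∫_0^5 f(x) v(x) dx + [u'(x) v(x)]_0^5.
Choose V so that boundary terms are either known or forced to vanish.
u has homogeneous Neumann: u'(0) = u'(5) = 0. So [u' v]_0^5 = 0·v(5) − 0·v(0) = 0 for any v; take V = H^1(0, 5).
Weak formulation: find u (satisfying any essential BC) such that ∫_0^5 u'(x) v'(x) dx = ∫_0^5 f v dx for all v ∈ V (homogeneous Neumann, so boundary terms vanish).
Substituting f(x) = 6*cos(4*π*x/5), the right-hand side is ∫_0^5 (6*cos(4*π*x/5)) v dx.
Compatibility check (pure Neumann): taking v ≡ 1 ∈ V gives 0 = ∫_0^5 f dx + (0) − (0), i.e. ∫_0^5 f dx must equal u'(0) − u'(5) = 0. Indeed ∫_0^5 (6*cos(4*π*x/5)) dx = 0, so the data are compatible. The solution is then unique only up to an additive constant (fix it e.g. by requiring ∫_0^5 u dx = 0).


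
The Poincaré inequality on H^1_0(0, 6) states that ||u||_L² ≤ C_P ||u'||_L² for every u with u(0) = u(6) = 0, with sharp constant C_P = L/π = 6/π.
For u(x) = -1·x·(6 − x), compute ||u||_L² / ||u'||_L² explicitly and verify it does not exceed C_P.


||u||_L² / ||u'||_L² = 3*sqrt(10)/5 < C_P = 6/π.

u(x) = -1·x·(6 − x), so u'(x) = 2*x - 6.
u(x) = -1·x·(6 − x) vanishes at x = 0 and x = 6, so u ∈ H^1_0(0, 6). Differentiate via the product rule and integrate the resulting polynomials term by term.
  ∫_0^6 u² dx = ∫_0^6 (x^4 - 12*x^3 + 36*x^2) dx. Term by term:
    ∫_0^6 x^4 dx = 7776/5;  ∫_0^6 -12*x^3 dx = -3888;  ∫_0^6 36*x^2 dx = 2592.
  Sum: 7776/5 − 3888 + 2592 = 1296/5.
  ∫_0^6 (u')² dx = ∫_0^6 (4*x^2 - 24*x + 36) dx. Term by term:
    ∫_0^6 4*x^2 dx = 288;  ∫_0^6 -24*x dx = -432;  ∫_0^6 36 dx = 216.
  Sum: 288 − 432 + 216 = 72.
∫_0^6 u² dx = 1296/5, so ||u||_L² = 36*sqrt(5)/5.
∫_0^6 (u')² dx = 72, so ||u'||_L² = 6*sqrt(2).
Ratio ||u||_L² / ||u'||_L² = 3*sqrt(10)/5.
Sharp Poincaré constant on H^1_0(0, 6) is C_P = L/π = 6/π, achieved by sin(π/6·x).
A polynomial bump cannot attain the sharp Poincaré constant (only the first sine eigenfunction does), so the ratio is strictly less than C_P, consistent with ||u||_L² ≤ C_P ||u'||_L².


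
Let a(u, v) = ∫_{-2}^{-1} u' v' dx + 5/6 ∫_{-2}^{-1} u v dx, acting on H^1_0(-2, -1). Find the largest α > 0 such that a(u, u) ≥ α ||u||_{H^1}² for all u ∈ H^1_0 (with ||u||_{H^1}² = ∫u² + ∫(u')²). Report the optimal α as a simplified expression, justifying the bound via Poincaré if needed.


α = (5/6 + π^2)/(1 + π^2)

Coercivity of a(·,·) on H^1_0(-2, -1) means a(u, u) ≥ α ||u||_{H^1}² for every u ∈ H^1_0.
The interval has length L = 1, and Poincaré/coercivity depend only on L. Here a(u, u) = ∫(u')² + (5/6)·∫u².
Here 0 < c = 5/6 < 1. The condition a(u,u) ≥ α||u||_{H^1}² reads (1−α)∫(u')² ≥ (α−c)∫u². Any admissible α is ≤ 1 (rapidly oscillating u have ∫u²/∫(u')² → 0), and α = 1 would force 0 ≥ (1−c)∫u², impossible since c < 1; so 1−α > 0. By the sharp Poincaré inequality on H^1_0 of an interval of length L, ∫(u')² ≥ (π/L)²∫u² with equality for the first sine mode sin(π(x−x₀)/L) (x₀ the left endpoint), so the inequality holds for all u iff (1−α)(π/L)² ≥ α − c, i.e. α ≤ ((π/L)² + c)/((π/L)² + 1) = (1 + c(L/π)²)/(1 + (L/π)²). With (π/L)² = π^2 and c = 5/6, the largest admissible constant is α = ((π/L)² + c)/((π/L)² + 1).
Simplifying, α = (5/6 + π^2)/(1 + π^2).


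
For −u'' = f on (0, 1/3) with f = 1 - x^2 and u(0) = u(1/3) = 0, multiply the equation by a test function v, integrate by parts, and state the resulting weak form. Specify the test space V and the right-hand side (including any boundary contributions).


V = H^1_0(0, 1/3) (so v(0) = v(1/3) = 0); weak form: ∫_0^1/3 u'v' dx = ∫_0^1/3 (1 - x^2) v dx for all v ∈ V.

Multiply both sides by a test function v and integrate from 0 to 1/3:
  ∫_0^1/3 −u''(x) v(x) dx = ∫_0^1/3 f(x) v(x) dx.
Integrate the LHS by parts once:
  ∫_0^1/3 −u'' v dx = −[u'(x) v(x)]_0^1/3 + ∫_0^1/3 u'(x) v'(x) dx.
Thus ∫_0^1/3 u'(x) v'(x) dx = ∫_0^1/3 f(x) v(x) dx + [u'(x) v(x)]_0^1/3.
Choose V so that boundary terms are either known or forced to vanish.
u is Dirichlet: u(0) = u(1/3) = 0. Let V = H^1_0(0, 1/3); then v(0) = v(1/3) = 0, and [u' v]_0^1/3 = 0.
Weak formulation: find u (satisfying any essential BC) such that ∫_0^1/3 u'(x) v'(x) dx = ∫_0^1/3 f v dx for all v ∈ V.
Substituting f(x) = 1 - x^2, the right-hand side is ∫_0^1/3 (1 - x^2) v dx.


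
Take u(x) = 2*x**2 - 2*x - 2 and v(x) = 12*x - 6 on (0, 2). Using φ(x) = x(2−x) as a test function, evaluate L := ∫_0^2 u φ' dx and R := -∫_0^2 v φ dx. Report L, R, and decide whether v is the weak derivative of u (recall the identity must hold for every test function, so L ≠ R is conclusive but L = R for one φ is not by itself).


LHS = -8/3, RHS = -8. No, v is not the weak derivative of u.

u(x) = 2*x**2 - 2*x - 2, classical derivative u'(x) = 4*x - 2.
φ(x) = x(2−x), so φ'(x) = 2 - 2*x.
Note φ(0) = φ(2) = 0, so the boundary term u·φ vanishes.
LHS = ∫_0^2 u(x) φ'(x) dx = ∫_0^2 (-4*x^3 + 8*x^2 - 4) dx. Term by term:
  ∫_0^2 -4*x^3 dx = -16;  ∫_0^2 8*x^2 dx = 64/3;  ∫_0^2 -4 dx = -8.
Sum: -16 + 64/3 − 8 = -8/3.
So LHS = -8/3.
∫_0^2 v(x) φ(x) dx = ∫_0^2 (-12*x^3 + 30*x^2 - 12*x) dx. Term by term:
  ∫_0^2 -12*x^3 dx = -48;  ∫_0^2 30*x^2 dx = 80;  ∫_0^2 -12*x dx = -24.
Sum: -48 + 80 − 24 = 8.
So RHS = -∫_0^2 v(x) φ(x) dx = -8.
LHS − RHS = 16/3 ≠ 0, so the identity fails.
(For a valid weak derivative the identity must hold for EVERY test function, in particular this one. The failure shows v is NOT the weak derivative of u.)
Correct weak derivative would be u'(x) = 4*x - 2.


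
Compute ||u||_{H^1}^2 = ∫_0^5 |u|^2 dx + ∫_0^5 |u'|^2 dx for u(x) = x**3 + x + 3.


||u||_{H^1}^2 = 814375/42

The H^1 norm (squared) on an interval (0, L) is
  ||u||_{H^1}^2 = ∫_0^L u(x)^2 dx + ∫_0^L u'(x)^2 dx.
Compute u'(x) = 3*x**2 + 1.
Then u(x)^2 = x**6 + 2*x**4 + 6*x**3 + x**2 + 6*x + 9 and u'(x)^2 = 9*x**4 + 6*x**2 + 1.
Integrate each monomial from 0 to 5 using ∫_0^5 c·x^n dx = c·5^(n+1)/(n+1):
  ∫_0^5 u(x)^2 dx = ∫_0^5 (x^6 + 2*x^4 + 6*x^3 + x^2 + 6*x + 9) dx. Term by term:
    ∫_0^5 x^6 dx = 78125/7;  ∫_0^5 2*x^4 dx = 1250;  ∫_0^5 6*x^3 dx = 1875/2;
    ∫_0^5 x^2 dx = 125/3;  ∫_0^5 6*x dx = 75;  ∫_0^5 9 dx = 45.
  Sum: 78125/7 + 1250 + 1875/2 + 125/3 + 75 + 45 = 567415/42.
  ∫_0^5 u'(x)^2 dx = ∫_0^5 (9*x^4 + 6*x^2 + 1) dx. Term by term:
    ∫_0^5 9*x^4 dx = 5625;  ∫_0^5 6*x^2 dx = 250;  ∫_0^5 1 dx = 5.
  Sum: 5625 + 250 + 5 = 5880.
Adding: ||u||_{H^1}^2 = 567415/42 + 5880 = 814375/42.


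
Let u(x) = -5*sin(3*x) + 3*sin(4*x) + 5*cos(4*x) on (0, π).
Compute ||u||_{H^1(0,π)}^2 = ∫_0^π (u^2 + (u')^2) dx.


||u||_{H^1(0,π)}^2 = 5100/7 + 414*π

u'(x) = -20*sin(4*x) - 15*cos(3*x) + 12*cos(4*x).
Expand u² and (u')² and integrate term by term on (0, π), using: for integers n ≥ 1, ∫_0^π sin²(nx) dx = ∫_0^π cos²(nx) dx = π/2; for n ≠ n', ∫_0^π sin(nx)sin(n'x) dx = ∫_0^π cos(nx)cos(n'x) dx = 0; and by product-to-sum, ∫_0^π sin(nx)cos(n'x) dx = ½∫_0^π [sin((n+n')x) + sin((n−n')x)] dx, which is 0 when n+n' is even and 2n/(n²−n'²) when n+n' is odd (it need not vanish on (0, π)).
  u² squared terms: (-5)²·∫sin(3x)² dx = 25·π/2 = 25*π/2;  (3)²·∫sin(4x)² dx = 9·π/2 = 9*π/2;  (5)²·∫cos(4x)² dx = 25·π/2 = 25*π/2.
  u² cross terms: 2·(-5)·(3)·∫sin(3x)·sin(4x) dx = -30·(0) = 0;  2·(-5)·(5)·∫sin(3x)·cos(4x) dx = -50·(-6/7) = 300/7;  2·(3)·(5)·∫sin(4x)·cos(4x) dx = 30·(0) = 0.
  So ∫_0^π u² dx = 25*π/2 + 9*π/2 + 25*π/2 + 0 + 300/7 + 0 = 300/7 + 59*π/2.
  (u')² squared terms: (-20)²·∫sin(4x)² dx = 400·π/2 = 200*π;  (-15)²·∫cos(3x)² dx = 225·π/2 = 225*π/2;  (12)²·∫cos(4x)² dx = 144·π/2 = 72*π.
  (u')² cross terms: 2·(-20)·(-15)·∫sin(4x)·cos(3x) dx = 600·(8/7) = 4800/7;  2·(-20)·(12)·∫sin(4x)·cos(4x) dx = -480·(0) = 0;  2·(-15)·(12)·∫cos(3x)·cos(4x) dx = -360·(0) = 0.
  So ∫_0^π (u')² dx = 200*π + 225*π/2 + 72*π + 4800/7 + 0 + 0 = 4800/7 + 769*π/2.
||u||_{H^1}^2 = (300/7 + 59*π/2) + (4800/7 + 769*π/2) = 5100/7 + 414*π.


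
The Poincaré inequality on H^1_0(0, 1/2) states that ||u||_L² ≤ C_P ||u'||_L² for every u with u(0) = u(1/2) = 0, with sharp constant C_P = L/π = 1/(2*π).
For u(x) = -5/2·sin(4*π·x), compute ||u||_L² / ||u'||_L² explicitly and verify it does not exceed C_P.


||u||_L² / ||u'||_L² = 1/(4*π) < C_P = 1/(2*π).

u(x) = -5/2·sin(4*π·x), so u'(x) = -10*π*cos(4*π*x).
Writing u(x) = A·sin(kπx/L) with A = -5/2 and k = 2, use ∫_0^L sin²(kπx/L) dx = L/2 and ∫_0^L cos²(kπx/L) dx = L/2.
u² = 25/4·sin²(4*π·x) and (u')² = 100*π^2·cos²(4*π·x), and each of sin², cos² integrates to L/2 = 1/4 over (0, 1/2).
∫_0^1/2 u² dx = 25/16, so ||u||_L² = 5/4.
∫_0^1/2 (u')² dx = 25*π^2, so ||u'||_L² = 5*π.
Ratio ||u||_L² / ||u'||_L² = 1/(4*π).
Sharp Poincaré constant on H^1_0(0, 1/2) is C_P = L/π = 1/(2*π), achieved by sin(2*π·x).
This is the k = 2 harmonic; the ratio L/(kπ) is strictly less than C_P = L/π, consistent with the sharp inequality ||u||_L² ≤ C_P ||u'||_L².


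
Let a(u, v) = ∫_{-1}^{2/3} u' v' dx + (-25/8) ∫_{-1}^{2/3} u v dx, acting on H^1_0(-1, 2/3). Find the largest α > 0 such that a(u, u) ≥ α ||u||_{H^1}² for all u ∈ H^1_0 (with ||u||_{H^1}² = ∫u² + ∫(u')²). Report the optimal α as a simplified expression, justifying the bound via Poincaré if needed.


α = (-625 + 72*π^2)/(8*(25 + 9*π^2))

Coercivity of a(·,·) on H^1_0(-1, 2/3) means a(u, u) ≥ α ||u||_{H^1}² for every u ∈ H^1_0.
The interval has length L = 5/3, and Poincaré/coercivity depend only on L. Here a(u, u) = ∫(u')² + (-25/8)·∫u².
Here c = -25/8 < 0 with |c| < (π/L)² = 9*π^2/25, so coercivity still holds. The condition a(u,u) ≥ α||u||_{H^1}² reads (1−α)∫(u')² ≥ (α−c)∫u². Any admissible α is ≤ 1 (rapidly oscillating u have ∫u²/∫(u')² → 0), and α = 1 would force 0 ≥ (1−c)∫u², impossible since c < 1; so 1−α > 0. By the sharp Poincaré inequality on H^1_0 of an interval of length L, ∫(u')² ≥ (π/L)²∫u² with equality for the first sine mode sin(π(x−x₀)/L) (x₀ the left endpoint), so the inequality holds for all u iff (1−α)(π/L)² ≥ α − c, i.e. α ≤ ((π/L)² + c)/((π/L)² + 1) = (1 + c(L/π)²)/(1 + (L/π)²). (Direct route, valid since c ≤ 0: Poincaré gives c∫u² ≥ c(L/π)²∫(u')², so a(u,u) ≥ (1 + c(L/π)²)∫(u')², while ||u||_{H^1}² ≤ (1 + (L/π)²)∫(u')²; dividing yields the same α.) With (π/L)² = 9*π^2/25 and c = -25/8, the largest admissible constant is α = ((π/L)² + c)/((π/L)² + 1).
Simplifying, α = (-625 + 72*π^2)/(8*(25 + 9*π^2)).


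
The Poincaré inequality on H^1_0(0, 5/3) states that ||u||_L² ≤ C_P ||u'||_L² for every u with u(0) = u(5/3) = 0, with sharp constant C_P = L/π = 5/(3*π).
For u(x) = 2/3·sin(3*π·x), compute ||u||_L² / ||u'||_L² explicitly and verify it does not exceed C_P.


||u||_L² / ||u'||_L² = 1/(3*π) < C_P = 5/(3*π).

u(x) = 2/3·sin(3*π·x), so u'(x) = 2*π*cos(3*π*x).
Writing u(x) = A·sin(kπx/L) with A = 2/3 and k = 5, use ∫_0^L sin²(kπx/L) dx = L/2 and ∫_0^L cos²(kπx/L) dx = L/2.
u² = 4/9·sin²(3*π·x) and (u')² = 4*π^2·cos²(3*π·x), and each of sin², cos² integrates to L/2 = 5/6 over (0, 5/3).
∫_0^5/3 u² dx = 10/27, so ||u||_L² = sqrt(30)/9.
∫_0^5/3 (u')² dx = 10*π^2/3, so ||u'||_L² = sqrt(30)*π/3.
Ratio ||u||_L² / ||u'||_L² = 1/(3*π).
Sharp Poincaré constant on H^1_0(0, 5/3) is C_P = L/π = 5/(3*π), achieved by sin(3*π/5·x).
This is the k = 5 harmonic; the ratio L/(kπ) is strictly less than C_P = L/π, consistent with the sharp inequality ||u||_L² ≤ C_P ||u'||_L².


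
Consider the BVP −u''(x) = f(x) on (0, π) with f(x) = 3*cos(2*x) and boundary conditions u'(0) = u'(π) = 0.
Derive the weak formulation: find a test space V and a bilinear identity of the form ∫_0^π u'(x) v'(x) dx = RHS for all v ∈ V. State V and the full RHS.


V = H^1(0, π) (no boundary constraint on v; u is determined up to an additive constant); weak form: ∫_0^π u'v' dx = ∫_0^π (3*cos(2*x)) v dx for all v ∈ V.

Multiply both sides by a test function v and integrate from 0 to π:
  ∫_0^π −u''(x) v(x) dx = ∫_0^π f(x) v(x) dx.
Integrate the LHS by parts once:
  ∫_0^π −u'' v dx = −[u'(x) v(x)]_0^π + ∫_0^π u'(x) v'(x) dx.
Thus ∫_0^π u'(x) v'(x) dx = ∫_0^π f(x) v(x) dx + [u'(x) v(x)]_0^π.
Choose V so that boundary terms are either known or forced to vanish.
u has homogeneous Neumann: u'(0) = u'(π) = 0. So [u' v]_0^π = 0·v(π) − 0·v(0) = 0 for any v; take V = H^1(0, π).
Weak formulation: find u (satisfying any essential BC) such that ∫_0^π u'(x) v'(x) dx = ∫_0^π f v dx for all v ∈ V (homogeneous Neumann, so boundary terms vanish).
Substituting f(x) = 3*cos(2*x), the right-hand side is ∫_0^π (3*cos(2*x)) v dx.
Compatibility check (pure Neumann): taking v ≡ 1 ∈ V gives 0 = ∫_0^π f dx + (0) − (0), i.e. ∫_0^π f dx must equal u'(0) − u'(π) = 0. Indeed ∫_0^π (3*cos(2*x)) dx = 0, so the data are compatible. The solution is then unique only up to an additive constant (fix it e.g. by requiring ∫_0^π u dx = 0).


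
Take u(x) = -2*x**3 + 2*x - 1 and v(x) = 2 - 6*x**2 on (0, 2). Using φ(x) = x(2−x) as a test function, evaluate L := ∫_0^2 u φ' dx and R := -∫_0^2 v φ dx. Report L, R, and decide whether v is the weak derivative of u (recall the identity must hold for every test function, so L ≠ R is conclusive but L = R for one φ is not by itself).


LHS = 104/15, RHS = 104/15. Yes, v = u' weakly.

u(x) = -2*x**3 + 2*x - 1, classical derivative u'(x) = 2 - 6*x**2.
φ(x) = x(2−x), so φ'(x) = 2 - 2*x.
Note φ(0) = φ(2) = 0, so the boundary term u·φ vanishes.
LHS = ∫_0^2 u(x) φ'(x) dx = ∫_0^2 (4*x^4 - 4*x^3 - 4*x^2 + 6*x - 2) dx. Term by term:
  ∫_0^2 4*x^4 dx = 128/5;  ∫_0^2 -4*x^3 dx = -16;  ∫_0^2 -4*x^2 dx = -32/3;
  ∫_0^2 6*x dx = 12;  ∫_0^2 -2 dx = -4.
Sum: 128/5 − 16 − 32/3 + 12 − 4 = 104/15.
So LHS = 104/15.
∫_0^2 v(x) φ(x) dx = ∫_0^2 (6*x^4 - 12*x^3 - 2*x^2 + 4*x) dx. Term by term:
  ∫_0^2 6*x^4 dx = 192/5;  ∫_0^2 -12*x^3 dx = -48;  ∫_0^2 -2*x^2 dx = -16/3;
  ∫_0^2 4*x dx = 8.
Sum: 192/5 − 48 − 16/3 + 8 = -104/15.
So RHS = -∫_0^2 v(x) φ(x) dx = 104/15.
LHS = RHS, so the identity holds for this test φ.
Moreover u is smooth here and v(x) = u'(x) = 2 - 6*x**2 pointwise, so the identity holds for every test function. Hence v is the weak derivative of u.


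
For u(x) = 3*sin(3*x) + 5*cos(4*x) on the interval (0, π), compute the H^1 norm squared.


||u||_{H^1(0,π)}^2 = -3060/7 + 515*π/2

u'(x) = -20*sin(4*x) + 9*cos(3*x).
Expand u² and (u')² and integrate term by term on (0, π), using: for integers n ≥ 1, ∫_0^π sin²(nx) dx = ∫_0^π cos²(nx) dx = π/2; for n ≠ n', ∫_0^π sin(nx)sin(n'x) dx = ∫_0^π cos(nx)cos(n'x) dx = 0; and by product-to-sum, ∫_0^π sin(nx)cos(n'x) dx = ½∫_0^π [sin((n+n')x) + sin((n−n')x)] dx, which is 0 when n+n' is even and 2n/(n²−n'²) when n+n' is odd (it need not vanish on (0, π)).
  u² squared terms: (3)²·∫sin(3x)² dx = 9·π/2 = 9*π/2;  (5)²·∫cos(4x)² dx = 25·π/2 = 25*π/2.
  u² cross terms: 2·(3)·(5)·∫sin(3x)·cos(4x) dx = 30·(-6/7) = -180/7.
  So ∫_0^π u² dx = 9*π/2 + 25*π/2 − 180/7 = -180/7 + 17*π.
  (u')² squared terms: (-20)²·∫sin(4x)² dx = 400·π/2 = 200*π;  (9)²·∫cos(3x)² dx = 81·π/2 = 81*π/2.
  (u')² cross terms: 2·(-20)·(9)·∫sin(4x)·cos(3x) dx = -360·(8/7) = -2880/7.
  So ∫_0^π (u')² dx = 200*π + 81*π/2 − 2880/7 = -2880/7 + 481*π/2.
||u||_{H^1}^2 = (-180/7 + 17*π) + (-2880/7 + 481*π/2) = -3060/7 + 515*π/2.


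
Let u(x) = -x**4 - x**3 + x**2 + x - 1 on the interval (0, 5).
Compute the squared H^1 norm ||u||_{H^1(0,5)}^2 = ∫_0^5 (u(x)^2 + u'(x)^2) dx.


||u||_{H^1}^2 = 133011695/252

The H^1 norm (squared) on an interval (0, L) is
  ||u||_{H^1}^2 = ∫_0^L u(x)^2 dx + ∫_0^L u'(x)^2 dx.
Compute u'(x) = -4*x**3 - 3*x**2 + 2*x + 1.
Then u(x)^2 = x**8 + 2*x**7 - x**6 - 4*x**5 + x**4 + 4*x**3 - x**2 - 2*x + 1 and u'(x)^2 = 16*x**6 + 24*x**5 - 7*x**4 - 20*x**3 - 2*x**2 + 4*x + 1.
Integrate each monomial from 0 to 5 using ∫_0^5 c·x^n dx = c·5^(n+1)/(n+1):
  ∫_0^5 u(x)^2 dx = ∫_0^5 (x^8 + 2*x^7 - x^6 - 4*x^5 + x^4 + 4*x^3 - x^2 - 2*x + 1) dx. Term by term:
    ∫_0^5 x^8 dx = 1953125/9;  ∫_0^5 2*x^7 dx = 390625/4;  ∫_0^5 -x^6 dx = -78125/7;
    ∫_0^5 -4*x^5 dx = -31250/3;  ∫_0^5 x^4 dx = 625;  ∫_0^5 4*x^3 dx = 625;
    ∫_0^5 -x^2 dx = -125/3;  ∫_0^5 -2*x dx = -25;  ∫_0^5 1 dx = 5.
  Sum: 1953125/9 + 390625/4 − 78125/7 − 31250/3 + 625 + 625 − 125/3 − 25 + 5 = 74158835/252.
  ∫_0^5 u'(x)^2 dx = ∫_0^5 (16*x^6 + 24*x^5 - 7*x^4 - 20*x^3 - 2*x^2 + 4*x + 1) dx. Term by term:
    ∫_0^5 16*x^6 dx = 1250000/7;  ∫_0^5 24*x^5 dx = 62500;  ∫_0^5 -7*x^4 dx = -4375;
    ∫_0^5 -20*x^3 dx = -3125;  ∫_0^5 -2*x^2 dx = -250/3;  ∫_0^5 4*x dx = 50;
    ∫_0^5 1 dx = 5.
  Sum: 1250000/7 + 62500 − 4375 − 3125 − 250/3 + 50 + 5 = 4904405/21.
Adding: ||u||_{H^1}^2 = 74158835/252 + 4904405/21 = 133011695/252.


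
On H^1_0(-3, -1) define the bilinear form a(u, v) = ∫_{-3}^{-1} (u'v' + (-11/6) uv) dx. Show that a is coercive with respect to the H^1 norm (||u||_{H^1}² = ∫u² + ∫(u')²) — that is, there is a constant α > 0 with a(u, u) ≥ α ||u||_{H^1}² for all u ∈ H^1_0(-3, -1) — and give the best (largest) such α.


α = (-22/3 + π^2)/(4 + π^2)

Coercivity of a(·,·) on H^1_0(-3, -1) means a(u, u) ≥ α ||u||_{H^1}² for every u ∈ H^1_0.
The interval has length L = 2, and Poincaré/coercivity depend only on L. Here a(u, u) = ∫(u')² + (-11/6)·∫u².
Here c = -11/6 < 0 with |c| < (π/L)² = π^2/4, so coercivity still holds. The condition a(u,u) ≥ α||u||_{H^1}² reads (1−α)∫(u')² ≥ (α−c)∫u². Any admissible α is ≤ 1 (rapidly oscillating u have ∫u²/∫(u')² → 0), and α = 1 would force 0 ≥ (1−c)∫u², impossible since c < 1; so 1−α > 0. By the sharp Poincaré inequality on H^1_0 of an interval of length L, ∫(u')² ≥ (π/L)²∫u² with equality for the first sine mode sin(π(x−x₀)/L) (x₀ the left endpoint), so the inequality holds for all u iff (1−α)(π/L)² ≥ α − c, i.e. α ≤ ((π/L)² + c)/((π/L)² + 1) = (1 + c(L/π)²)/(1 + (L/π)²). (Direct route, valid since c ≤ 0: Poincaré gives c∫u² ≥ c(L/π)²∫(u')², so a(u,u) ≥ (1 + c(L/π)²)∫(u')², while ||u||_{H^1}² ≤ (1 + (L/π)²)∫(u')²; dividing yields the same α.) With (π/L)² = π^2/4 and c = -11/6, the largest admissible constant is α = ((π/L)² + c)/((π/L)² + 1).
Simplifying, α = (-22/3 + π^2)/(4 + π^2).


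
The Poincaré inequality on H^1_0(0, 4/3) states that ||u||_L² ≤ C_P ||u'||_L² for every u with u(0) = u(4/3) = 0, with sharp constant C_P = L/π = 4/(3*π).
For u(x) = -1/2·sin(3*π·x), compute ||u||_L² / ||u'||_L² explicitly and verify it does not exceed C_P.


||u||_L² / ||u'||_L² = 1/(3*π) < C_P = 4/(3*π).

u(x) = -1/2·sin(3*π·x), so u'(x) = -3*π*cos(3*π*x)/2.
Writing u(x) = A·sin(kπx/L) with A = -1/2 and k = 4, use ∫_0^L sin²(kπx/L) dx = L/2 and ∫_0^L cos²(kπx/L) dx = L/2.
u² = 1/4·sin²(3*π·x) and (u')² = 9*π^2/4·cos²(3*π·x), and each of sin², cos² integrates to L/2 = 2/3 over (0, 4/3).
∫_0^4/3 u² dx = 1/6, so ||u||_L² = sqrt(6)/6.
∫_0^4/3 (u')² dx = 3*π^2/2, so ||u'||_L² = sqrt(6)*π/2.
Ratio ||u||_L² / ||u'||_L² = 1/(3*π).
Sharp Poincaré constant on H^1_0(0, 4/3) is C_P = L/π = 4/(3*π), achieved by sin(3*π/4·x).
This is the k = 4 harmonic; the ratio L/(kπ) is strictly less than C_P = L/π, consistent with the sharp inequality ||u||_L² ≤ C_P ||u'||_L².


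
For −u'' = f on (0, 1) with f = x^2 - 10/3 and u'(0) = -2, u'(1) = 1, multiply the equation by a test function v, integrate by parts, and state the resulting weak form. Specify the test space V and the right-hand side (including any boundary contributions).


V = H^1(0, 1) (v unrestricted at boundary; u is determined up to an additive constant); weak form: ∫_0^1 u'v' dx = ∫_0^1 (x^2 - 10/3) v dx + v(1) + 2·v(0) for all v ∈ V.

Multiply both sides by a test function v and integrate from 0 to 1:
  ∫_0^1 −u''(x) v(x) dx = ∫_0^1 f(x) v(x) dx.
Integrate the LHS by parts once:
  ∫_0^1 −u'' v dx = −[u'(x) v(x)]_0^1 + ∫_0^1 u'(x) v'(x) dx.
Thus ∫_0^1 u'(x) v'(x) dx = ∫_0^1 f(x) v(x) dx + [u'(x) v(x)]_0^1.
Choose V so that boundary terms are either known or forced to vanish.
u has inhomogeneous Neumann u'(0) = -2, u'(1) = 1. [u' v]_0^1 = (1)·v(1) − (-2)·v(0) = v(1) + 2·v(0). Take V = H^1(0, 1); boundary term becomes part of RHS.
Weak formulation: find u (satisfying any essential BC) such that ∫_0^1 u'(x) v'(x) dx = ∫_0^1 f v dx + v(1) + 2·v(0) for all v ∈ V (Neumann data are natural BCs: they enter the RHS as boundary terms).
Substituting f(x) = x^2 - 10/3, the right-hand side is ∫_0^1 (x^2 - 10/3) v dx + v(1) + 2·v(0).
Compatibility check (pure Neumann): taking v ≡ 1 ∈ V gives 0 = ∫_0^1 f dx + (1) − (-2), i.e. ∫_0^1 f dx must equal u'(0) − u'(1) = -3. Indeed ∫_0^1 (x^2 - 10/3) dx = -3, so the data are compatible. The solution is then unique only up to an additive constant (fix it e.g. by requiring ∫_0^1 u dx = 0).


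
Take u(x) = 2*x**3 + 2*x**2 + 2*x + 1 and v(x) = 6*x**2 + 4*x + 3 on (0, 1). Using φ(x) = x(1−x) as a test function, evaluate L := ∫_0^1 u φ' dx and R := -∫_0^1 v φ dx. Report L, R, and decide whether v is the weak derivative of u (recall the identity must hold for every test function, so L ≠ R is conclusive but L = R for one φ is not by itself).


LHS = -29/30, RHS = -17/15. No, v is not the weak derivative of u.

u(x) = 2*x**3 + 2*x**2 + 2*x + 1, classical derivative u'(x) = 6*x**2 + 4*x + 2.
φ(x) = x(1−x), so φ'(x) = 1 - 2*x.
Note φ(0) = φ(1) = 0, so the boundary term u·φ vanishes.
LHS = ∫_0^1 u(x) φ'(x) dx = ∫_0^1 (-4*x^4 - 2*x^3 - 2*x^2 + 1) dx. Term by term:
  ∫_0^1 -4*x^4 dx = -4/5;  ∫_0^1 -2*x^3 dx = -1/2;  ∫_0^1 -2*x^2 dx = -2/3;
  ∫_0^1 1 dx = 1.
Sum: -4/5 − 1/2 − 2/3 + 1 = -29/30.
So LHS = -29/30.
∫_0^1 v(x) φ(x) dx = ∫_0^1 (-6*x^4 + 2*x^3 + x^2 + 3*x) dx. Term by term:
  ∫_0^1 -6*x^4 dx = -6/5;  ∫_0^1 2*x^3 dx = 1/2;  ∫_0^1 x^2 dx = 1/3;
  ∫_0^1 3*x dx = 3/2.
Sum: -6/5 + 1/2 + 1/3 + 3/2 = 17/15.
So RHS = -∫_0^1 v(x) φ(x) dx = -17/15.
LHS − RHS = 1/6 ≠ 0, so the identity fails.
(For a valid weak derivative the identity must hold for EVERY test function, in particular this one. The failure shows v is NOT the weak derivative of u.)
Correct weak derivative would be u'(x) = 6*x**2 + 4*x + 2.


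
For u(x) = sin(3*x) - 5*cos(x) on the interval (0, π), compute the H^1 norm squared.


||u||_{H^1(0,π)}^2 = 30*π

u'(x) = 5*sin(x) + 3*cos(3*x).
Expand u² and (u')² and integrate term by term on (0, π), using: for integers n ≥ 1, ∫_0^π sin²(nx) dx = ∫_0^π cos²(nx) dx = π/2; for n ≠ n', ∫_0^π sin(nx)sin(n'x) dx = ∫_0^π cos(nx)cos(n'x) dx = 0; and by product-to-sum, ∫_0^π sin(nx)cos(n'x) dx = ½∫_0^π [sin((n+n')x) + sin((n−n')x)] dx, which is 0 when n+n' is even and 2n/(n²−n'²) when n+n' is odd (it need not vanish on (0, π)).
  u² squared terms: (-5)²·∫cos(x)² dx = 25·π/2 = 25*π/2;  (1)²·∫sin(3x)² dx = 1·π/2 = π/2.
  u² cross terms: 2·(-5)·(1)·∫cos(x)·sin(3x) dx = -10·(0) = 0.
  So ∫_0^π u² dx = 25*π/2 + π/2 + 0 = 13*π.
  (u')² squared terms: (3)²·∫cos(3x)² dx = 9·π/2 = 9*π/2;  (5)²·∫sin(x)² dx = 25·π/2 = 25*π/2.
  (u')² cross terms: 2·(3)·(5)·∫cos(3x)·sin(x) dx = 30·(0) = 0.
  So ∫_0^π (u')² dx = 9*π/2 + 25*π/2 + 0 = 17*π.
||u||_{H^1}^2 = (13*π) + (17*π) = 30*π.


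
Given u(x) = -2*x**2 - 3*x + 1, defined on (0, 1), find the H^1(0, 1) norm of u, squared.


||u||_{H^1}^2 = 149/5

The H^1 norm (squared) on an interval (0, L) is
  ||u||_{H^1}^2 = ∫_0^L u(x)^2 dx + ∫_0^L u'(x)^2 dx.
Compute u'(x) = -4*x - 3.
Then u(x)^2 = 4*x**4 + 12*x**3 + 5*x**2 - 6*x + 1 and u'(x)^2 = 16*x**2 + 24*x + 9.
Integrate each monomial from 0 to 1 using ∫_0^1 c·x^n dx = c·1^(n+1)/(n+1):
  ∫_0^1 u(x)^2 dx = ∫_0^1 (4*x^4 + 12*x^3 + 5*x^2 - 6*x + 1) dx. Term by term:
    ∫_0^1 4*x^4 dx = 4/5;  ∫_0^1 12*x^3 dx = 3;  ∫_0^1 5*x^2 dx = 5/3;
    ∫_0^1 -6*x dx = -3;  ∫_0^1 1 dx = 1.
  Sum: 4/5 + 3 + 5/3 − 3 + 1 = 52/15.
  ∫_0^1 u'(x)^2 dx = ∫_0^1 (16*x^2 + 24*x + 9) dx. Term by term:
    ∫_0^1 16*x^2 dx = 16/3;  ∫_0^1 24*x dx = 12;  ∫_0^1 9 dx = 9.
  Sum: 16/3 + 12 + 9 = 79/3.
Adding: ||u||_{H^1}^2 = 52/15 + 79/3 = 149/5.


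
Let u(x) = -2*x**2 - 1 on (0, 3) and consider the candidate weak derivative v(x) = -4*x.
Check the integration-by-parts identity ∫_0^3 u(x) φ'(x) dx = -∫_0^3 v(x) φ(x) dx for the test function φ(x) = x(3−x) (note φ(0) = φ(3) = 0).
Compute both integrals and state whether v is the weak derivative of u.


LHS = 27, RHS = 27. Yes, v = u' weakly.

u(x) = -2*x**2 - 1, classical derivative u'(x) = -4*x.
φ(x) = x(3−x), so φ'(x) = 3 - 2*x.
Note φ(0) = φ(3) = 0, so the boundary term u·φ vanishes.
LHS = ∫_0^3 u(x) φ'(x) dx = ∫_0^3 (4*x^3 - 6*x^2 + 2*x - 3) dx. Term by term:
  ∫_0^3 4*x^3 dx = 81;  ∫_0^3 -6*x^2 dx = -54;  ∫_0^3 2*x dx = 9;
  ∫_0^3 -3 dx = -9.
Sum: 81 − 54 + 9 − 9 = 27.
So LHS = 27.
∫_0^3 v(x) φ(x) dx = ∫_0^3 (4*x^3 - 12*x^2) dx. Term by term:
  ∫_0^3 4*x^3 dx = 81;  ∫_0^3 -12*x^2 dx = -108.
Sum: 81 − 108 = -27.
So RHS = -∫_0^3 v(x) φ(x) dx = 27.
LHS = RHS, so the identity holds for this test φ.
Moreover u is smooth here and v(x) = u'(x) = -4*x pointwise, so the identity holds for every test function. Hence v is the weak derivative of u.


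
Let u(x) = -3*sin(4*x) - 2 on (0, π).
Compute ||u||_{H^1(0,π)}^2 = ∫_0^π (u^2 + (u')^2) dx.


||u||_{H^1(0,π)}^2 = 161*π/2

u'(x) = -12*cos(4*x).
Expand u² and (u')² and integrate term by term on (0, π), using: for integers n ≥ 1, ∫_0^π sin²(nx) dx = ∫_0^π cos²(nx) dx = π/2; for n ≠ n', ∫_0^π sin(nx)sin(n'x) dx = ∫_0^π cos(nx)cos(n'x) dx = 0; and by product-to-sum, ∫_0^π sin(nx)cos(n'x) dx = ½∫_0^π [sin((n+n')x) + sin((n−n')x)] dx, which is 0 when n+n' is even and 2n/(n²−n'²) when n+n' is odd (it need not vanish on (0, π)). For the constant mode: ∫_0^π 1 dx = π, ∫_0^π cos(nx) dx = 0, ∫_0^π sin(nx) dx = (1−(−1)^n)/n.
  u² squared terms: (-2)²·∫1 dx = 4·π = 4*π;  (-3)²·∫sin(4x)² dx = 9·π/2 = 9*π/2.
  u² cross terms: 2·(-2)·(-3)·∫1·sin(4x) dx = 12·(0) = 0.
  So ∫_0^π u² dx = 4*π + 9*π/2 + 0 = 17*π/2.
  (u')² squared terms: (-12)²·∫cos(4x)² dx = 144·π/2 = 72*π.
  So ∫_0^π (u')² dx = 72*π.
||u||_{H^1}^2 = (17*π/2) + (72*π) = 161*π/2.


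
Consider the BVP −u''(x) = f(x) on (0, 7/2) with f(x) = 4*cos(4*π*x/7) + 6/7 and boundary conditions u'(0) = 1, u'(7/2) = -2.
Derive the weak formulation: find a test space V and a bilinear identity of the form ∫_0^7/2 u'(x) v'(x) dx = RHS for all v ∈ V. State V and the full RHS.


V = H^1(0, 7/2) (v unrestricted at boundary; u is determined up to an additive constant); weak form: ∫_0^7/2 u'v' dx = ∫_0^7/2 (4*cos(4*π*x/7) + 6/7) v dx − 2·v(7/2) − v(0) for all v ∈ V.

Multiply both sides by a test function v and integrate from 0 to 7/2:
  ∫_0^7/2 −u''(x) v(x) dx = ∫_0^7/2 f(x) v(x) dx.
Integrate the LHS by parts once:
  ∫_0^7/2 −u'' v dx = −[u'(x) v(x)]_0^7/2 + ∫_0^7/2 u'(x) v'(x) dx.
Thus ∫_0^7/2 u'(x) v'(x) dx = ∫_0^7/2 f(x) v(x) dx + [u'(x) v(x)]_0^7/2.
Choose V so that boundary terms are either known or forced to vanish.
u has inhomogeneous Neumann u'(0) = 1, u'(7/2) = -2. [u' v]_0^7/2 = (-2)·v(7/2) − (1)·v(0) = − 2·v(7/2) − v(0). Take V = H^1(0, 7/2); boundary term becomes part of RHS.
Weak formulation: find u (satisfying any essential BC) such that ∫_0^7/2 u'(x) v'(x) dx = ∫_0^7/2 f v dx − 2·v(7/2) − v(0) for all v ∈ V (Neumann data are natural BCs: they enter the RHS as boundary terms).
Substituting f(x) = 4*cos(4*π*x/7) + 6/7, the right-hand side is ∫_0^7/2 (4*cos(4*π*x/7) + 6/7) v dx − 2·v(7/2) − v(0).
Compatibility check (pure Neumann): taking v ≡ 1 ∈ V gives 0 = ∫_0^7/2 f dx + (-2) − (1), i.e. ∫_0^7/2 f dx must equal u'(0) − u'(7/2) = 3. Indeed ∫_0^7/2 (4*cos(4*π*x/7) + 6/7) dx = 3, so the data are compatible. The solution is then unique only up to an additive constant (fix it e.g. by requiring ∫_0^7/2 u dx = 0).


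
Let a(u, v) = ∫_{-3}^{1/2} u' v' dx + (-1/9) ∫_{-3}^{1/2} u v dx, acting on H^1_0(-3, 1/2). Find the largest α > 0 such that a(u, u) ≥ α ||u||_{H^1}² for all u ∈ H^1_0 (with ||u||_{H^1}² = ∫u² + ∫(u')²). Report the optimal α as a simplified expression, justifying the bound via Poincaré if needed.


α = (-49 + 36*π^2)/(9*(4*π^2 + 49))

Coercivity of a(·,·) on H^1_0(-3, 1/2) means a(u, u) ≥ α ||u||_{H^1}² for every u ∈ H^1_0.
The interval has length L = 7/2, and Poincaré/coercivity depend only on L. Here a(u, u) = ∫(u')² + (-1/9)·∫u².
Here c = -1/9 < 0 with |c| < (π/L)² = 4*π^2/49, so coercivity still holds. The condition a(u,u) ≥ α||u||_{H^1}² reads (1−α)∫(u')² ≥ (α−c)∫u². Any admissible α is ≤ 1 (rapidly oscillating u have ∫u²/∫(u')² → 0), and α = 1 would force 0 ≥ (1−c)∫u², impossible since c < 1; so 1−α > 0. By the sharp Poincaré inequality on H^1_0 of an interval of length L, ∫(u')² ≥ (π/L)²∫u² with equality for the first sine mode sin(π(x−x₀)/L) (x₀ the left endpoint), so the inequality holds for all u iff (1−α)(π/L)² ≥ α − c, i.e. α ≤ ((π/L)² + c)/((π/L)² + 1) = (1 + c(L/π)²)/(1 + (L/π)²). (Direct route, valid since c ≤ 0: Poincaré gives c∫u² ≥ c(L/π)²∫(u')², so a(u,u) ≥ (1 + c(L/π)²)∫(u')², while ||u||_{H^1}² ≤ (1 + (L/π)²)∫(u')²; dividing yields the same α.) With (π/L)² = 4*π^2/49 and c = -1/9, the largest admissible constant is α = ((π/L)² + c)/((π/L)² + 1).
Simplifying, α = (-49 + 36*π^2)/(9*(4*π^2 + 49)).


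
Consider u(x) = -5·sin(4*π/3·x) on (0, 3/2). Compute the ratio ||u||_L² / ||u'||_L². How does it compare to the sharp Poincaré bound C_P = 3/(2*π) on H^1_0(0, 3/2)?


||u||_L² / ||u'||_L² = 3/(4*π) < C_P = 3/(2*π).

u(x) = -5·sin(4*π/3·x), so u'(x) = -20*π*cos(4*π*x/3)/3.
Writing u(x) = A·sin(kπx/L) with A = -5 and k = 2, use ∫_0^L sin²(kπx/L) dx = L/2 and ∫_0^L cos²(kπx/L) dx = L/2.
u² = 25·sin²(4*π/3·x) and (u')² = 400*π^2/9·cos²(4*π/3·x), and each of sin², cos² integrates to L/2 = 3/4 over (0, 3/2).
∫_0^3/2 u² dx = 75/4, so ||u||_L² = 5*sqrt(3)/2.
∫_0^3/2 (u')² dx = 100*π^2/3, so ||u'||_L² = 10*sqrt(3)*π/3.
Ratio ||u||_L² / ||u'||_L² = 3/(4*π).
Sharp Poincaré constant on H^1_0(0, 3/2) is C_P = L/π = 3/(2*π), achieved by sin(2*π/3·x).
This is the k = 2 harmonic; the ratio L/(kπ) is strictly less than C_P = L/π, consistent with the sharp inequality ||u||_L² ≤ C_P ||u'||_L².


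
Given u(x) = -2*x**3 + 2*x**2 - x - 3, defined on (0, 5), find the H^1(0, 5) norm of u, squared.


||u||_{H^1}^2 = 320550/7

The H^1 norm (squared) on an interval (0, L) is
  ||u||_{H^1}^2 = ∫_0^L u(x)^2 dx + ∫_0^L u'(x)^2 dx.
Compute u'(x) = -6*x**2 + 4*x - 1.
Then u(x)^2 = 4*x**6 - 8*x**5 + 8*x**4 + 8*x**3 - 11*x**2 + 6*x + 9 and u'(x)^2 = 36*x**4 - 48*x**3 + 28*x**2 - 8*x + 1.
Integrate each monomial from 0 to 5 using ∫_0^5 c·x^n dx = c·5^(n+1)/(n+1):
  ∫_0^5 u(x)^2 dx = ∫_0^5 (4*x^6 - 8*x^5 + 8*x^4 + 8*x^3 - 11*x^2 + 6*x + 9) dx. Term by term:
    ∫_0^5 4*x^6 dx = 312500/7;  ∫_0^5 -8*x^5 dx = -62500/3;  ∫_0^5 8*x^4 dx = 5000;
    ∫_0^5 8*x^3 dx = 1250;  ∫_0^5 -11*x^2 dx = -1375/3;  ∫_0^5 6*x dx = 75;
    ∫_0^5 9 dx = 45.
  Sum: 312500/7 − 62500/3 + 5000 + 1250 − 1375/3 + 75 + 45 = 624145/21.
  ∫_0^5 u'(x)^2 dx = ∫_0^5 (36*x^4 - 48*x^3 + 28*x^2 - 8*x + 1) dx. Term by term:
    ∫_0^5 36*x^4 dx = 22500;  ∫_0^5 -48*x^3 dx = -7500;  ∫_0^5 28*x^2 dx = 3500/3;
    ∫_0^5 -8*x dx = -100;  ∫_0^5 1 dx = 5.
  Sum: 22500 − 7500 + 3500/3 − 100 + 5 = 48215/3.
Adding: ||u||_{H^1}^2 = 624145/21 + 48215/3 = 320550/7.


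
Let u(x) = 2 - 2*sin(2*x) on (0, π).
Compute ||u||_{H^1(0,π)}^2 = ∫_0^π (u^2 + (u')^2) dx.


||u||_{H^1(0,π)}^2 = 14*π

u'(x) = -4*cos(2*x).
Expand u² and (u')² and integrate term by term on (0, π), using: for integers n ≥ 1, ∫_0^π sin²(nx) dx = ∫_0^π cos²(nx) dx = π/2; for n ≠ n', ∫_0^π sin(nx)sin(n'x) dx = ∫_0^π cos(nx)cos(n'x) dx = 0; and by product-to-sum, ∫_0^π sin(nx)cos(n'x) dx = ½∫_0^π [sin((n+n')x) + sin((n−n')x)] dx, which is 0 when n+n' is even and 2n/(n²−n'²) when n+n' is odd (it need not vanish on (0, π)). For the constant mode: ∫_0^π 1 dx = π, ∫_0^π cos(nx) dx = 0, ∫_0^π sin(nx) dx = (1−(−1)^n)/n.
  u² squared terms: (2)²·∫1 dx = 4·π = 4*π;  (-2)²·∫sin(2x)² dx = 4·π/2 = 2*π.
  u² cross terms: 2·(2)·(-2)·∫1·sin(2x) dx = -8·(0) = 0.
  So ∫_0^π u² dx = 4*π + 2*π + 0 = 6*π.
  (u')² squared terms: (-4)²·∫cos(2x)² dx = 16·π/2 = 8*π.
  So ∫_0^π (u')² dx = 8*π.
||u||_{H^1}^2 = (6*π) + (8*π) = 14*π.


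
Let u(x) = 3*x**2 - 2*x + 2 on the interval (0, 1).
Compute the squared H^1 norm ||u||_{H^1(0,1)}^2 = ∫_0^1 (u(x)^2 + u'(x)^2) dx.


||u||_{H^1}^2 = 122/15

The H^1 norm (squared) on an interval (0, L) is
  ||u||_{H^1}^2 = ∫_0^L u(x)^2 dx + ∫_0^L u'(x)^2 dx.
Compute u'(x) = 6*x - 2.
Then u(x)^2 = 9*x**4 - 12*x**3 + 16*x**2 - 8*x + 4 and u'(x)^2 = 36*x**2 - 24*x + 4.
Integrate each monomial from 0 to 1 using ∫_0^1 c·x^n dx = c·1^(n+1)/(n+1):
  ∫_0^1 u(x)^2 dx = ∫_0^1 (9*x^4 - 12*x^3 + 16*x^2 - 8*x + 4) dx. Term by term:
    ∫_0^1 9*x^4 dx = 9/5;  ∫_0^1 -12*x^3 dx = -3;  ∫_0^1 16*x^2 dx = 16/3;
    ∫_0^1 -8*x dx = -4;  ∫_0^1 4 dx = 4.
  Sum: 9/5 − 3 + 16/3 − 4 + 4 = 62/15.
  ∫_0^1 u'(x)^2 dx = ∫_0^1 (36*x^2 - 24*x + 4) dx. Term by term:
    ∫_0^1 36*x^2 dx = 12;  ∫_0^1 -24*x dx = -12;  ∫_0^1 4 dx = 4.
  Sum: 12 − 12 + 4 = 4.
Adding: ||u||_{H^1}^2 = 62/15 + 4 = 122/15.
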